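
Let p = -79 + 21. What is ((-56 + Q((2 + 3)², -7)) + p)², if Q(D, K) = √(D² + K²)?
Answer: (114 - √674)² ≈ 7750.8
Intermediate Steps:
p = -58
((-56 + Q((2 + 3)², -7)) + p)² = ((-56 + √(((2 + 3)²)² + (-7)²)) - 58)² = ((-56 + √((5²)² + 49)) - 58)² = ((-56 + √(25² + 49)) - 58)² = ((-56 + √(625 + 49)) - 58)² = ((-56 + √674) - 58)² = (-114 + √674)²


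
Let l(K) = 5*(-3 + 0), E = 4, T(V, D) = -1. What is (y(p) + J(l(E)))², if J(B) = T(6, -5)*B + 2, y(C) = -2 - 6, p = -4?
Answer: 81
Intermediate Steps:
y(C) = -8
l(K) = -15 (l(K) = 5*(-3) = -15)
J(B) = 2 - B (J(B) = -B + 2 = 2 - B)
(y(p) + J(l(E)))² = (-8 + (2 - 1*(-15)))² = (-8 + (2 + 15))² = (-8 + 17)² = 9² = 81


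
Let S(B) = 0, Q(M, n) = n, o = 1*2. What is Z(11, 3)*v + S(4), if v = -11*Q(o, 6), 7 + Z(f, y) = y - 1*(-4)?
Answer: 0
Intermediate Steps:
o = 2
Z(f, y) = -3 + y (Z(f, y) = -7 + (y - 1*(-4)) = -7 + (y + 4) = -7 + (4 + y) = -3 + y)
v = -66 (v = -11*6 = -66)
Z(11, 3)*v + S(4) = (-3 + 3)*(-66) + 0 = 0*(-66) + 0 = 0 + 0 = 0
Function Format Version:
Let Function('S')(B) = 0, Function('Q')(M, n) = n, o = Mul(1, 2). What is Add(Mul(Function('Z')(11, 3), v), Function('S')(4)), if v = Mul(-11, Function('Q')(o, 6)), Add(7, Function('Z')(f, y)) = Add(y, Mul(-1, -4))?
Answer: 0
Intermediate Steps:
o = 2
Function('Z')(f, y) = Add(-3, y) (Function('Z')(f, y) = Add(-7, Add(y, Mul(-1, -4))) = Add(-7, Add(y, 4)) = Add(-7, Add(4, y)) = Add(-3, y))
v = -66 (v = Mul(-11, 6) = -66)
Add(Mul(Function('Z')(11, 3), v), Function('S')(4)) = Add(Mul(Add(-3, 3), -66), 0) = Add(Mul(0, -66), 0) = Add(0, 0) = 0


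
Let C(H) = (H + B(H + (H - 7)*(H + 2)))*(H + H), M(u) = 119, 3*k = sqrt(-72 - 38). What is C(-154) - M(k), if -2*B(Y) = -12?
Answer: 45465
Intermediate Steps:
k = I*sqrt(110)/3 (k = sqrt(-72 - 38)/3 = sqrt(-110)/3 = (I*sqrt(110))/3 = I*sqrt(110)/3 ≈ 3.496*I)
B(Y) = 6 (B(Y) = -1/2*(-12) = 6)
C(H) = 2*H*(6 + H) (C(H) = (H + 6)*(H + H) = (6 + H)*(2*H) = 2*H*(6 + H))
C(-154) - M(k) = 2*(-154)*(6 - 154) - 1*119 = 2*(-154)*(-148) - 119 = 45584 - 119 = 45465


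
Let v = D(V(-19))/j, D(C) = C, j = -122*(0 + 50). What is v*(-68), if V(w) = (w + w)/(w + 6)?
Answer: 646/19825 ≈ 0.032585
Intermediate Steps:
V(w) = 2*w/(6 + w) (V(w) = (2*w)/(6 + w) = 2*w/(6 + w))
j = -6100 (j = -122*50 = -6100)
v = -19/39650 (v = (2*(-19)/(6 - 19))/(-6100) = (2*(-19)/(-13))*(-1/6100) = (2*(-19)*(-1/13))*(-1/6100) = (38/13)*(-1/6100) = -19/39650 ≈ -0.00047919)
v*(-68) = -19/39650*(-68) = 646/19825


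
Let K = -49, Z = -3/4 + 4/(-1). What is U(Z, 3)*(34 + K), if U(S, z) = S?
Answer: 285/4 ≈ 71.250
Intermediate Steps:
Z = -19/4 (Z = -3*1/4 + 4*(-1) = -3/4 - 4 = -19/4 ≈ -4.7500)
U(Z, 3)*(34 + K) = -19*(34 - 49)/4 = -19/4*(-15) = 285/4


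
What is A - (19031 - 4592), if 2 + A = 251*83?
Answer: 6392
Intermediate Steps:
A = 20831 (A = -2 + 251*83 = -2 + 20833 = 20831)
A - (19031 - 4592) = 20831 - (19031 - 4592) = 20831 - 1*14439 = 20831 - 14439 = 6392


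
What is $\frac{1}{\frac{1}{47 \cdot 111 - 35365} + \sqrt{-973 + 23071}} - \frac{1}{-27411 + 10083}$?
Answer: $\frac{20085436679135}{348031394550112848} + \frac{908901904 \sqrt{22098}}{20084914274591} \approx 0.0067847$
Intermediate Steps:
$\frac{1}{\frac{1}{47 \cdot 111 - 35365} + \sqrt{-973 + 23071}} - \frac{1}{-27411 + 10083} = \frac{1}{\frac{1}{5217 - 35365} + \sqrt{22098}} - \frac{1}{-17328} = \frac{1}{\frac{1}{-30148} + \sqrt{22098}} - - \frac{1}{17328} = \frac{1}{- \frac{1}{30148} + \sqrt{22098}} + \frac{1}{17328} = \frac{1}{17328} + \frac{1}{- \frac{1}{30148} + \sqrt{22098}}$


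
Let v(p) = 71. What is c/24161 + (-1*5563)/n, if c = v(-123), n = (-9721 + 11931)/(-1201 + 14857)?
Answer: -917735307949/26697905 ≈ -34375.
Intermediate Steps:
n = 1105/6828 (n = 2210/13656 = 2210*(1/13656) = 1105/6828 ≈ 0.16183)
c = 71
c/24161 + (-1*5563)/n = 71/24161 + (-1*5563)/(1105/6828) = 71*(1/24161) - 5563*6828/1105 = 71/24161 - 37984164/1105 = -917735307949/26697905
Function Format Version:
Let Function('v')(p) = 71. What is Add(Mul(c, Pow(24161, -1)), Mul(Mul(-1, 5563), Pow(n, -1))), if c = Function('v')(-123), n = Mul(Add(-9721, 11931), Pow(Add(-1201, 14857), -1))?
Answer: Rational(-917735307949, 26697905) ≈ -34375.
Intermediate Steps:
n = Rational(1105, 6828) (n = Mul(2210, Pow(13656, -1)) = Mul(2210, Rational(1, 13656)) = Rational(1105, 6828) ≈ 0.16183)
c = 71
Add(Mul(c, Pow(24161, -1)), Mul(Mul(-1, 5563), Pow(n, -1))) = Add(Mul(71, Pow(24161, -1)), Mul(Mul(-1, 5563), Pow(Rational(1105, 6828), -1))) = Add(Mul(71, Rational(1, 24161)), Mul(-5563, Rational(6828, 1105))) = Add(Rational(71, 24161), Rational(-37984164, 1105)) = Rational(-917735307949, 26697905)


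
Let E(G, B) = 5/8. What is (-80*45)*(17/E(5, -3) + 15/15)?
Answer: -101520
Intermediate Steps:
E(G, B) = 5/8 (E(G, B) = 5*(⅛) = 5/8)
(-80*45)*(17/E(5, -3) + 15/15) = (-80*45)*(17/(5/8) + 15/15) = -3600*(17*(8/5) + 15*(1/15)) = -3600*(136/5 + 1) = -3600*141/5 = -101520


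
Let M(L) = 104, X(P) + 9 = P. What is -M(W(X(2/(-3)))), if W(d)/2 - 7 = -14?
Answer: -104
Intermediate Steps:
X(P) = -9 + P
W(d) = -14 (W(d) = 14 + 2*(-14) = 14 - 28 = -14)
-M(W(X(2/(-3)))) = -1*104 = -104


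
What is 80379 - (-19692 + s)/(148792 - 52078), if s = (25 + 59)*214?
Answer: 1295629387/16119 ≈ 80379.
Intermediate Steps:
s = 17976 (s = 84*214 = 17976)
80379 - (-19692 + s)/(148792 - 52078) = 80379 - (-19692 + 17976)/(148792 - 52078) = 80379 - (-1716)/96714 = 80379 - 1*(-286/16119) = 80379 + 286/16119 = 1295629387/16119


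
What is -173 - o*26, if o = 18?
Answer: -641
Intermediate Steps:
-173 - o*26 = -173 - 18*26 = -173 - 1*468 = -173 - 468 = -641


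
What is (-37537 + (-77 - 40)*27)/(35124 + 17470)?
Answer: -20348/26297 ≈ -0.77378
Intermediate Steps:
(-37537 + (-77 - 40)*27)/(35124 + 17470) = (-37537 - 117*27)/52594 = (-37537 - 3159)*(1/52594) = -40696*1/52594 = -20348/26297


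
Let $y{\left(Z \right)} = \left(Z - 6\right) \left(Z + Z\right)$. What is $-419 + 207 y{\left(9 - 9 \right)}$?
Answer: $-419$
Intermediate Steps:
$y{\left(Z \right)} = 2 Z \left(-6 + Z\right)$ ($y{\left(Z \right)} = \left(-6 + Z\right) 2 Z = 2 Z \left(-6 + Z\right)$)
$-419 + 207 y{\left(9 - 9 \right)} = -419 + 207 \cdot 2 \left(9 - 9\right) \left(-6 + \left(9 - 9\right)\right) = -419 + 207 \cdot 2 \cdot 0 \left(-6 + 0\right) = -419 + 207 \cdot 2 \cdot 0 \left(-6\right) = -419 + 207 \cdot 0 = -419 + 0 = -419$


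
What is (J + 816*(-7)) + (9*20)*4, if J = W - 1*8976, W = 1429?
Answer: -12539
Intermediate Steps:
J = -7547 (J = 1429 - 1*8976 = 1429 - 8976 = -7547)
(J + 816*(-7)) + (9*20)*4 = (-7547 + 816*(-7)) + (9*20)*4 = (-7547 - 5712) + 180*4 = -13259 + 720 = -12539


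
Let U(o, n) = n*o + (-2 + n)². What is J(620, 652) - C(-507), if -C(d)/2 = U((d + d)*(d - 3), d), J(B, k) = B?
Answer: -523861178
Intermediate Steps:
U(o, n) = (-2 + n)² + n*o
C(d) = -2*(-2 + d)² - 4*d²*(-3 + d) (C(d) = -2*((-2 + d)² + d*((d + d)*(d - 3))) = -2*((-2 + d)² + d*((2*d)*(-3 + d))) = -2*((-2 + d)² + d*(2*d*(-3 + d))) = -2*((-2 + d)² + 2*d²*(-3 + d)) = -2*(-2 + d)² - 4*d²*(-3 + d))
J(620, 652) - C(-507) = 620 - (-2*(-2 - 507)² + 4*(-507)²*(3 - 1*(-507))) = 620 - (-2*(-509)² + 4*257049*(3 + 507)) = 620 - (-2*259081 + 4*257049*510) = 620 - (-518162 + 524379960) = 620 - 1*523861798 = 620 - 523861798 = -523861178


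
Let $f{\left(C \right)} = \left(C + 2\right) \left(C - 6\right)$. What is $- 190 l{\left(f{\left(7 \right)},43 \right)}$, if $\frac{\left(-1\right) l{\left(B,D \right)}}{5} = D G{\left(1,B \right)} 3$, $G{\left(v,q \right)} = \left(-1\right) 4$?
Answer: $-490200$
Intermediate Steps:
$G{\left(v,q \right)} = -4$
$f{\left(C \right)} = \left(-6 + C\right) \left(2 + C\right)$ ($f{\left(C \right)} = \left(2 + C\right) \left(-6 + C\right) = \left(-6 + C\right) \left(2 + C\right)$)
$l{\left(B,D \right)} = 60 D$ ($l{\left(B,D \right)} = - 5 D \left(-4\right) 3 = - 5 - 4 D 3 = - 5 \left(- 12 D\right) = 60 D$)
$- 190 l{\left(f{\left(7 \right)},43 \right)} = - 190 \cdot 60 \cdot 43 = \left(-190\right) 2580 = -490200$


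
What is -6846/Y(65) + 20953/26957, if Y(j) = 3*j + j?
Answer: -89549921/3504410 ≈ -25.553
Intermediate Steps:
Y(j) = 4*j
-6846/Y(65) + 20953/26957 = -6846/(4*65) + 20953/26957 = -6846/260 + 20953*(1/26957) = -6846*1/260 + 20953/26957 = -3423/130 + 20953/26957 = -89549921/3504410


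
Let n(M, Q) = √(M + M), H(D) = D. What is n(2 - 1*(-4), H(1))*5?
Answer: 10*√3 ≈ 17.320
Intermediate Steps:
n(M, Q) = √2*√M (n(M, Q) = √(2*M) = √2*√M)
n(2 - 1*(-4), H(1))*5 = (√2*√(2 - 1*(-4)))*5 = (√2*√(2 + 4))*5 = (√2*√6)*5 = (2*√3)*5 = 10*√3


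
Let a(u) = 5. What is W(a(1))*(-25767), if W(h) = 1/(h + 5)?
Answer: -25767/10 ≈ -2576.7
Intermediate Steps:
W(h) = 1/(5 + h)
W(a(1))*(-25767) = -25767/(5 + 5) = -25767/10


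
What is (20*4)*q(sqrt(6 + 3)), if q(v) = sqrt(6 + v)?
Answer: 240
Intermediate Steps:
(20*4)*q(sqrt(6 + 3)) = (20*4)*sqrt(6 + sqrt(6 + 3)) = 80*sqrt(6 + sqrt(9)) = 80*sqrt(6 + 3) = 80*sqrt(9) = 80*3 = 240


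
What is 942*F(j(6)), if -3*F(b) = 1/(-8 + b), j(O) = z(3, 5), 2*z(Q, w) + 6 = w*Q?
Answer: 628/7 ≈ 89.714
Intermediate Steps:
z(Q, w) = -3 + Q*w/2 (z(Q, w) = -3 + (w*Q)/2 = -3 + (Q*w)/2 = -3 + Q*w/2)
j(O) = 9/2 (j(O) = -3 + (1/2)*3*5 = -3 + 15/2 = 9/2)
F(b) = -1/(3*(-8 + b))
942*F(j(6)) = 942*(-1/(-24 + 3*(9/2))) = 942*(-1/(-24 + 27/2)) = 942*(-1/(-21/2)) = 942*(-1*(-2/21)) = 942*(2/21) = 628/7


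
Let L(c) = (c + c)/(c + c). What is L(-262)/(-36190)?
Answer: -1/36190 ≈ -2.7632e-5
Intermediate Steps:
L(c) = 1 (L(c) = (2*c)/((2*c)) = (2*c)*(1/(2*c)) = 1)
L(-262)/(-36190) = 1/(-36190) = 1*(-1/36190) = -1/36190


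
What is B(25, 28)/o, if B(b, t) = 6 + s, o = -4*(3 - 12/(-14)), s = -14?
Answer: 14/27 ≈ 0.51852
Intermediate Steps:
o = -108/7 (o = -4*(3 - 12*(-1/14)) = -4*(3 + 6/7) = -4*27/7 = -108/7 ≈ -15.429)
B(b, t) = -8 (B(b, t) = 6 - 14 = -8)
B(25, 28)/o = -8/(-108/7) = -8*(-7/108) = 14/27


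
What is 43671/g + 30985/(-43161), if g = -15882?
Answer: -792329267/228494334 ≈ -3.4676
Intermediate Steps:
43671/g + 30985/(-43161) = 43671/(-15882) + 30985/(-43161) = 43671*(-1/15882) + 30985*(-1/43161) = -14557/5294 - 30985/43161 = -792329267/228494334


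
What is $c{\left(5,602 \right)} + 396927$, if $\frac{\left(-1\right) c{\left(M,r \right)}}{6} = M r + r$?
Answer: $375255$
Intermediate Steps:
$c{\left(M,r \right)} = - 6 r - 6 M r$ ($c{\left(M,r \right)} = - 6 \left(M r + r\right) = - 6 \left(r + M r\right) = - 6 r - 6 M r$)
$c{\left(5,602 \right)} + 396927 = \left(-6\right) 602 \left(1 + 5\right) + 396927 = \left(-6\right) 602 \cdot 6 + 396927 = -21672 + 396927 = 375255$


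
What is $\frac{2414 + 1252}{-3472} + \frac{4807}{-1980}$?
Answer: $- \frac{272143}{78120} \approx -3.4837$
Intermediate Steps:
$\frac{2414 + 1252}{-3472} + \frac{4807}{-1980} = 3666 \left(- \frac{1}{3472}\right) + 4807 \left(- \frac{1}{1980}\right) = - \frac{1833}{1736} - \frac{437}{180} = - \frac{272143}{78120}$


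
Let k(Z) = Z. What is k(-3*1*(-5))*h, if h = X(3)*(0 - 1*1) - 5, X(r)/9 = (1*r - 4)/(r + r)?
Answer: -105/2 ≈ -52.500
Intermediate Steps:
X(r) = 9*(-4 + r)/(2*r) (X(r) = 9*((1*r - 4)/(r + r)) = 9*((r - 4)/((2*r))) = 9*((-4 + r)*(1/(2*r))) = 9*((-4 + r)/(2*r)) = 9*(-4 + r)/(2*r))
h = -7/2 (h = (9/2 - 18/3)*(0 - 1*1) - 5 = (9/2 - 18*⅓)*(0 - 1) - 5 = (9/2 - 6)*(-1) - 5 = -3/2*(-1) - 5 = 3/2 - 5 = -7/2 ≈ -3.5000)
k(-3*1*(-5))*h = (-3*1*(-5))*(-7/2) = -3*(-5)*(-7/2) = 15*(-7/2) = -105/2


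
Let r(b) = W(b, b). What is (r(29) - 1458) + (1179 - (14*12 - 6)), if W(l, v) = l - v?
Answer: -441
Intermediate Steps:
r(b) = 0 (r(b) = b - b = 0)
(r(29) - 1458) + (1179 - (14*12 - 6)) = (0 - 1458) + (1179 - (14*12 - 6)) = -1458 + (1179 - (168 - 6)) = -1458 + (1179 - 1*162) = -1458 + (1179 - 162) = -1458 + 1017 = -441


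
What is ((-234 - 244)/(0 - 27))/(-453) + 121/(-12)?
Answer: -495229/48924 ≈ -10.122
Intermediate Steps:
((-234 - 244)/(0 - 27))/(-453) + 121/(-12) = -478/(-27)*(-1/453) + 121*(-1/12) = -478*(-1/27)*(-1/453) - 121/12 = (478/27)*(-1/453) - 121/12 = -478/12231 - 121/12 = -495229/48924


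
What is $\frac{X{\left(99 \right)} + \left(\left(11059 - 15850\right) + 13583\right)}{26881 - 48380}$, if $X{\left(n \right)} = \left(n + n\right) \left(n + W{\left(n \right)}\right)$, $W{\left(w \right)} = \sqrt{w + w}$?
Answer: $- \frac{28394}{21499} - \frac{594 \sqrt{22}}{21499} \approx -1.4503$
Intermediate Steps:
$W{\left(w \right)} = \sqrt{2} \sqrt{w}$ ($W{\left(w \right)} = \sqrt{2 w} = \sqrt{2} \sqrt{w}$)
$X{\left(n \right)} = 2 n \left(n + \sqrt{2} \sqrt{n}\right)$ ($X{\left(n \right)} = \left(n + n\right) \left(n + \sqrt{2} \sqrt{n}\right) = 2 n \left(n + \sqrt{2} \sqrt{n}\right)$)
$\frac{X{\left(99 \right)} + \left(\left(11059 - 15850\right) + 13583\right)}{26881 - 48380} = \frac{2 \cdot 99 \left(99 + \sqrt{2} \sqrt{99}\right) + \left(\left(11059 - 15850\right) + 13583\right)}{26881 - 48380} = \frac{2 \cdot 99 \left(99 + \sqrt{2} \cdot 3 \sqrt{11}\right) + \left(-4791 + 13583\right)}{-21499} = \left(2 \cdot 99 \left(99 + 3 \sqrt{22}\right) + 8792\right) \left(- \frac{1}{21499}\right) = \left(\left(19602 + 594 \sqrt{22}\right) + 8792\right) \left(- \frac{1}{21499}\right) = \left(28394 + 594 \sqrt{22}\right) \left(- \frac{1}{21499}\right) = - \frac{28394}{21499} - \frac{594 \sqrt{22}}{21499}$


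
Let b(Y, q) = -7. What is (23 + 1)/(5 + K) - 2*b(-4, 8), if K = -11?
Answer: 10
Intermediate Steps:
(23 + 1)/(5 + K) - 2*b(-4, 8) = (23 + 1)/(5 - 11) - 2*(-7) = 24/(-6) + 14 = 24*(-1/6) + 14 = -4 + 14 = 10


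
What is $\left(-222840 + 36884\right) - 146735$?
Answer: $-332691$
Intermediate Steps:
$\left(-222840 + 36884\right) - 146735 = -185956 - 146735 = -332691$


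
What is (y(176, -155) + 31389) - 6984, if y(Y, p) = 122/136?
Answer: 1659601/68 ≈ 24406.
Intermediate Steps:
y(Y, p) = 61/68 (y(Y, p) = 122*(1/136) = 61/68)
(y(176, -155) + 31389) - 6984 = (61/68 + 31389) - 6984 = 2134513/68 - 6984 = 1659601/68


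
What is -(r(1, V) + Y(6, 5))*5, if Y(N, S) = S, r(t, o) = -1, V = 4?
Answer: -20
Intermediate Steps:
-(r(1, V) + Y(6, 5))*5 = -(-1 + 5)*5 = -4*5 = -1*20 = -20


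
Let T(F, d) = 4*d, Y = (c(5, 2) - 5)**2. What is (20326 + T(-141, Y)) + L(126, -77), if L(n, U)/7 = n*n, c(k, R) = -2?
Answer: 131654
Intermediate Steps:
L(n, U) = 7*n**2 (L(n, U) = 7*(n*n) = 7*n**2)
Y = 49 (Y = (-2 - 5)**2 = (-7)**2 = 49)
(20326 + T(-141, Y)) + L(126, -77) = (20326 + 4*49) + 7*126**2 = (20326 + 196) + 7*15876 = 20522 + 111132 = 131654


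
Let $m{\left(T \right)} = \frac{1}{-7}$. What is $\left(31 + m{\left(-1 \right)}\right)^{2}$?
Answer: $\frac{46656}{49} \approx 952.16$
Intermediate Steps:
$m{\left(T \right)} = - \frac{1}{7}$
$\left(31 + m{\left(-1 \right)}\right)^{2} = \left(31 - \frac{1}{7}\right)^{2} = \left(\frac{216}{7}\right)^{2} = \frac{46656}{49}$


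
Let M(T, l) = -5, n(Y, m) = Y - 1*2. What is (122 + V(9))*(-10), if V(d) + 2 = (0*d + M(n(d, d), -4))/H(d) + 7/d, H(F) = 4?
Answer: -21515/18 ≈ -1195.3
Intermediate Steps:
n(Y, m) = -2 + Y (n(Y, m) = Y - 2 = -2 + Y)
V(d) = -13/4 + 7/d (V(d) = -2 + ((0*d - 5)/4 + 7/d) = -2 + ((0 - 5)*(¼) + 7/d) = -2 + (-5*¼ + 7/d) = -2 + (-5/4 + 7/d) = -13/4 + 7/d)
(122 + V(9))*(-10) = (122 + (-13/4 + 7/9))*(-10) = (122 - 89/36)*(-10) = (4303/36)*(-10) = -21515/18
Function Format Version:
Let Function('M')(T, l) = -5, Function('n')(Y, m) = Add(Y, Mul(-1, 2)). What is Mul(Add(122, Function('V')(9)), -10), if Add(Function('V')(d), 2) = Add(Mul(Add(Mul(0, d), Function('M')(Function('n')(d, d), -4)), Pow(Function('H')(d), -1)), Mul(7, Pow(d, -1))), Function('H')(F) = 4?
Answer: Rational(-21515, 18) ≈ -1195.3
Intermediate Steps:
Function('n')(Y, m) = Add(-2, Y) (Function('n')(Y, m) = Add(Y, -2) = Add(-2, Y))
Function('V')(d) = Add(Rational(-13, 4), Mul(7, Pow(d, -1))) (Function('V')(d) = Add(-2, Add(Mul(Add(Mul(0, d), -5), Pow(4, -1)), Mul(7, Pow(d, -1)))) = Add(-2, Add(Mul(Add(0, -5), Rational(1, 4)), Mul(7, Pow(d, -1)))) = Add(-2, Add(Mul(-5, Rational(1, 4)), Mul(7, Pow(d, -1)))) = Add(-2, Add(Rational(-5, 4), Mul(7, Pow(d, -1)))) = Add(Rational(-13, 4), Mul(7, Pow(d, -1))))
Mul(Add(122, Function('V')(9)), -10) = Mul(Add(122, Add(Rational(-13, 4), Mul(7, Pow(9, -1)))), -10) = Mul(Add(122, Add(Rational(-13, 4), Mul(7, Rational(1, 9)))), -10) = Mul(Add(122, Add(Rational(-13, 4), Rational(7, 9))), -10) = Mul(Add(122, Rational(-89, 36)), -10) = Mul(Rational(4303, 36), -10) = Rational(-21515, 18)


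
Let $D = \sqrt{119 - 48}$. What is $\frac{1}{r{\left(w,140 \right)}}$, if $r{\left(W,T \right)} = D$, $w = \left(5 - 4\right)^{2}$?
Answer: $\frac{\sqrt{71}}{71} \approx 0.11868$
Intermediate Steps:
$w = 1$ ($w = 1^{2} = 1$)
$D = \sqrt{71} \approx 8.4261$
$r{\left(W,T \right)} = \sqrt{71}$
$\frac{1}{r{\left(w,140 \right)}} = \frac{1}{\sqrt{71}} = \frac{\sqrt{71}}{71}$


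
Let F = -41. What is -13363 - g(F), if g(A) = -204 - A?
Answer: -13200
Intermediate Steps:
-13363 - g(F) = -13363 - (-204 - 1*(-41)) = -13363 - (-204 + 41) = -13363 - 1*(-163) = -13363 + 163 = -13200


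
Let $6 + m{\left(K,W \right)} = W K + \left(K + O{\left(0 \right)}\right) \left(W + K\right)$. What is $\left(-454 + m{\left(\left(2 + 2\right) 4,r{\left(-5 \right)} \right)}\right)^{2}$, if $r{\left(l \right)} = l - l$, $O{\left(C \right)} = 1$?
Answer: $35344$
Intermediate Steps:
$r{\left(l \right)} = 0$
$m{\left(K,W \right)} = -6 + K W + \left(1 + K\right) \left(K + W\right)$ ($m{\left(K,W \right)} = -6 + \left(W K + \left(K + 1\right) \left(W + K\right)\right) = -6 + \left(K W + \left(1 + K\right) \left(K + W\right)\right) = -6 + K W + \left(1 + K\right) \left(K + W\right)$)
$\left(-454 + m{\left(\left(2 + 2\right) 4,r{\left(-5 \right)} \right)}\right)^{2} = \left(-454 + \left(-6 + \left(2 + 2\right) 4 + 0 + \left(\left(2 + 2\right) 4\right)^{2} + 2 \left(2 + 2\right) 4 \cdot 0\right)\right)^{2} = \left(-454 + \left(-6 + 4 \cdot 4 + 0 + \left(4 \cdot 4\right)^{2} + 2 \cdot 4 \cdot 4 \cdot 0\right)\right)^{2} = \left(-454 + \left(-6 + 16 + 0 + 16^{2} + 2 \cdot 16 \cdot 0\right)\right)^{2} = \left(-454 + \left(-6 + 16 + 0 + 256 + 0\right)\right)^{2} = \left(-454 + 266\right)^{2} = \left(-188\right)^{2} = 35344$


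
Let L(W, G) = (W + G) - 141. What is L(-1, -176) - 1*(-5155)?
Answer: 4837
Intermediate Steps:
L(W, G) = -141 + G + W (L(W, G) = (G + W) - 141 = -141 + G + W)
L(-1, -176) - 1*(-5155) = (-141 - 176 - 1) - 1*(-5155) = -318 + 5155 = 4837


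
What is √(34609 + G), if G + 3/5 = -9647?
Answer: √624035/5 ≈ 157.99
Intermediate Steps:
G = -48238/5 (G = -⅗ - 9647 = -48238/5 ≈ -9647.6)
√(34609 + G) = √(34609 - 48238/5) = √(124807/5) = √624035/5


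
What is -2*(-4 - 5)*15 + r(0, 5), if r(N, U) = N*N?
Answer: 270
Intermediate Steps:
r(N, U) = N²
-2*(-4 - 5)*15 + r(0, 5) = -2*(-4 - 5)*15 + 0² = -2*(-9)*15 + 0 = 18*15 + 0 = 270 + 0 = 270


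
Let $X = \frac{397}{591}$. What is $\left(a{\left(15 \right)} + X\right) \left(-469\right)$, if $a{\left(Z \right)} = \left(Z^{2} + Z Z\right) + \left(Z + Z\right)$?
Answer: $- \frac{133232113}{591} \approx -2.2544 \cdot 10^{5}$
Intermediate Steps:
$X = \frac{397}{591}$ ($X = 397 \cdot \frac{1}{591} = \frac{397}{591} \approx 0.67174$)
$a{\left(Z \right)} = 2 Z + 2 Z^{2}$ ($a{\left(Z \right)} = \left(Z^{2} + Z^{2}\right) + 2 Z = 2 Z^{2} + 2 Z = 2 Z + 2 Z^{2}$)
$\left(a{\left(15 \right)} + X\right) \left(-469\right) = \left(2 \cdot 15 \left(1 + 15\right) + \frac{397}{591}\right) \left(-469\right) = \left(2 \cdot 15 \cdot 16 + \frac{397}{591}\right) \left(-469\right) = \left(480 + \frac{397}{591}\right) \left(-469\right) = \frac{284077}{591} \left(-469\right) = - \frac{133232113}{591}$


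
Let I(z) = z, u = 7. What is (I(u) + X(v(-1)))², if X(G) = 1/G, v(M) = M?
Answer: 36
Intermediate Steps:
(I(u) + X(v(-1)))² = (7 + 1/(-1))² = (7 - 1)² = 6² = 36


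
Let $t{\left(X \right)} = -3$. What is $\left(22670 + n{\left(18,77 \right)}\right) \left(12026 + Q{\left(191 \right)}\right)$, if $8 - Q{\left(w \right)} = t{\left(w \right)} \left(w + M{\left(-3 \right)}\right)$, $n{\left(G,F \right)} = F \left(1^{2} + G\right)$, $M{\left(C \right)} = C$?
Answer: $304027534$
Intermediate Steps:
$n{\left(G,F \right)} = F \left(1 + G\right)$
$Q{\left(w \right)} = -1 + 3 w$ ($Q{\left(w \right)} = 8 - - 3 \left(w - 3\right) = 8 - - 3 \left(-3 + w\right) = 8 - \left(9 - 3 w\right) = 8 + \left(-9 + 3 w\right) = -1 + 3 w$)
$\left(22670 + n{\left(18,77 \right)}\right) \left(12026 + Q{\left(191 \right)}\right) = \left(22670 + 77 \left(1 + 18\right)\right) \left(12026 + \left(-1 + 3 \cdot 191\right)\right) = \left(22670 + 77 \cdot 19\right) \left(12026 + \left(-1 + 573\right)\right) = \left(22670 + 1463\right) \left(12026 + 572\right) = 24133 \cdot 12598 = 304027534$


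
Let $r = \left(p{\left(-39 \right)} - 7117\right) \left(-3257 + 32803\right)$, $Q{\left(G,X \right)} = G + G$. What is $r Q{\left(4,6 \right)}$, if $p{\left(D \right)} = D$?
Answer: $-1691449408$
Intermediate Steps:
$Q{\left(G,X \right)} = 2 G$
$r = -211431176$ ($r = \left(-39 - 7117\right) \left(-3257 + 32803\right) = \left(-7156\right) 29546 = -211431176$)
$r Q{\left(4,6 \right)} = - 211431176 \cdot 2 \cdot 4 = \left(-211431176\right) 8 = -1691449408$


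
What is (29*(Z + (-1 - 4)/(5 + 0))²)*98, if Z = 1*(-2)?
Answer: 25578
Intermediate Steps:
Z = -2
(29*(Z + (-1 - 4)/(5 + 0))²)*98 = (29*(-2 + (-1 - 4)/(5 + 0))²)*98 = (29*(-2 - 5/5)²)*98 = (29*(-2 - 5*⅕)²)*98 = (29*(-2 - 1)²)*98 = (29*(-3)²)*98 = (29*9)*98 = 261*98 = 25578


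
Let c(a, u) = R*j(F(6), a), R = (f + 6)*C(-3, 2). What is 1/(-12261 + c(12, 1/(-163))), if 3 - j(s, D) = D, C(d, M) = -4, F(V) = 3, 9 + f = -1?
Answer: -1/12405 ≈ -8.0613e-5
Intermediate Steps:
f = -10 (f = -9 - 1 = -10)
j(s, D) = 3 - D
R = 16 (R = (-10 + 6)*(-4) = -4*(-4) = 16)
c(a, u) = 48 - 16*a (c(a, u) = 16*(3 - a) = 48 - 16*a)
1/(-12261 + c(12, 1/(-163))) = 1/(-12261 + (48 - 16*12)) = 1/(-12261 + (48 - 192)) = 1/(-12261 - 144) = 1/(-12405) = -1/12405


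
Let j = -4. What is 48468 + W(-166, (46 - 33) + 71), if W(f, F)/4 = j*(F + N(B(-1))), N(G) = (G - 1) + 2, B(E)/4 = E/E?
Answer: 47044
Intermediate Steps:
B(E) = 4 (B(E) = 4*(E/E) = 4*1 = 4)
N(G) = 1 + G (N(G) = (-1 + G) + 2 = 1 + G)
W(f, F) = -80 - 16*F (W(f, F) = 4*(-4*(F + (1 + 4))) = 4*(-4*(F + 5)) = 4*(-4*(5 + F)) = 4*(-20 - 4*F) = -80 - 16*F)
48468 + W(-166, (46 - 33) + 71) = 48468 + (-80 - 16*((46 - 33) + 71)) = 48468 + (-80 - 16*(13 + 71)) = 48468 + (-80 - 16*84) = 48468 + (-80 - 1344) = 48468 - 1424 = 47044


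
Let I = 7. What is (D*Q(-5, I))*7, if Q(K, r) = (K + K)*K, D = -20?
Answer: -7000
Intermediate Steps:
Q(K, r) = 2*K**2 (Q(K, r) = (2*K)*K = 2*K**2)
(D*Q(-5, I))*7 = -40*(-5)**2*7 = -40*25*7 = -20*50*7 = -1000*7 = -7000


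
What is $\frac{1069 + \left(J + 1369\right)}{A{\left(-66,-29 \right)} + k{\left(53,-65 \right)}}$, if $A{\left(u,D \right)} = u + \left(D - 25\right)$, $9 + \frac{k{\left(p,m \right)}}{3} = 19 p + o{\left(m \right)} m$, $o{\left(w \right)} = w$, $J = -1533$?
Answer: $\frac{905}{15549} \approx 0.058203$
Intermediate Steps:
$k{\left(p,m \right)} = -27 + 3 m^{2} + 57 p$ ($k{\left(p,m \right)} = -27 + 3 \left(19 p + m m\right) = -27 + 3 \left(19 p + m^{2}\right) = -27 + 3 \left(m^{2} + 19 p\right) = -27 + \left(3 m^{2} + 57 p\right) = -27 + 3 m^{2} + 57 p$)
$A{\left(u,D \right)} = -25 + D + u$ ($A{\left(u,D \right)} = u + \left(D - 25\right) = u + \left(-25 + D\right) = -25 + D + u$)
$\frac{1069 + \left(J + 1369\right)}{A{\left(-66,-29 \right)} + k{\left(53,-65 \right)}} = \frac{1069 + \left(-1533 + 1369\right)}{\left(-25 - 29 - 66\right) + \left(-27 + 3 \left(-65\right)^{2} + 57 \cdot 53\right)} = \frac{1069 - 164}{-120 + \left(-27 + 3 \cdot 4225 + 3021\right)} = \frac{905}{-120 + \left(-27 + 12675 + 3021\right)} = \frac{905}{-120 + 15669} = \frac{905}{15549}$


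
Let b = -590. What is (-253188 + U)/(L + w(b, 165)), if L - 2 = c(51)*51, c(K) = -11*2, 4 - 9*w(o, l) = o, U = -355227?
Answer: 608415/1054 ≈ 577.24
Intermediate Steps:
w(o, l) = 4/9 - o/9
c(K) = -22
L = -1120 (L = 2 - 22*51 = 2 - 1122 = -1120)
(-253188 + U)/(L + w(b, 165)) = (-253188 - 355227)/(-1120 + (4/9 - ⅑*(-590))) = -608415/(-1120 + (4/9 + 590/9)) = -608415/(-1120 + 66) = -608415/(-1054) = -608415*(-1/1054) = 608415/1054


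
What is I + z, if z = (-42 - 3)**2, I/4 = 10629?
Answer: 44541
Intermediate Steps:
I = 42516 (I = 4*10629 = 42516)
z = 2025 (z = (-45)**2 = 2025)
I + z = 42516 + 2025 = 44541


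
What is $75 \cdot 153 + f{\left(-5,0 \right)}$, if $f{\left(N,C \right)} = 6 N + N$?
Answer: $11440$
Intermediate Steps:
$f{\left(N,C \right)} = 7 N$
$75 \cdot 153 + f{\left(-5,0 \right)} = 75 \cdot 153 + 7 \left(-5\right) = 11475 - 35 = 11440$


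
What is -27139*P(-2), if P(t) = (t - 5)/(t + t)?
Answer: -189973/4 ≈ -47493.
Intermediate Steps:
P(t) = (-5 + t)/(2*t) (P(t) = (-5 + t)/((2*t)) = (-5 + t)*(1/(2*t)) = (-5 + t)/(2*t))
-27139*P(-2) = -27139*(-5 - 2)/(2*(-2)) = -27139*(-1)*(-7)/(2*2) = -27139*7/4 = -189973/4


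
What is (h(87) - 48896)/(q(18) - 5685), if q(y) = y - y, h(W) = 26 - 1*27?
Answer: 16299/1895 ≈ 8.6011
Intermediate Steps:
h(W) = -1 (h(W) = 26 - 27 = -1)
q(y) = 0
(h(87) - 48896)/(q(18) - 5685) = (-1 - 48896)/(0 - 5685) = -48897/(-5685) = -48897*(-1/5685) = 16299/1895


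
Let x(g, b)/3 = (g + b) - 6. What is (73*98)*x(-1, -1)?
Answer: -171696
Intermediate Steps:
x(g, b) = -18 + 3*b + 3*g (x(g, b) = 3*((g + b) - 6) = 3*((b + g) - 6) = 3*(-6 + b + g) = -18 + 3*b + 3*g)
(73*98)*x(-1, -1) = (73*98)*(-18 + 3*(-1) + 3*(-1)) = 7154*(-18 - 3 - 3) = 7154*(-24) = -171696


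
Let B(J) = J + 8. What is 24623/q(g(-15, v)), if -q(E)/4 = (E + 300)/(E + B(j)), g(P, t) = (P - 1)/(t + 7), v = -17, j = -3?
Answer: -812559/6032 ≈ -134.71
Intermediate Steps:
B(J) = 8 + J
g(P, t) = (-1 + P)/(7 + t)
q(E) = -4*(300 + E)/(5 + E) (q(E) = -4*(E + 300)/(E + (8 - 3)) = -4*(300 + E)/(E + 5) = -4*(300 + E)/(5 + E))
24623/q(g(-15, v)) = 24623/((4*(-300 - (-1 - 15)/(7 - 17))/(5 + (-1 - 15)/(7 - 17)))) = 24623/((4*(-300 - (-16)/(-10))/(5 - 16/(-10)))) = 24623/((4*(-300 - (-1)*(-16)/10)/(5 - ⅒*(-16)))) = 24623/((4*(-300 - 1*8/5)/(5 + 8/5))) = 24623/((4*(-300 - 8/5)/(33/5))) = 24623/((4*(5/33)*(-1508/5))) = 24623/(-6032/33) = 24623*(-33/6032) = -812559/6032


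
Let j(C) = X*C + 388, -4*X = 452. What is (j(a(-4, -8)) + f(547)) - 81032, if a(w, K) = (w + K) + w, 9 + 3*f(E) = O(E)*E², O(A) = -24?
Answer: -2472511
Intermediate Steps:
X = -113 (X = -¼*452 = -113)
f(E) = -3 - 8*E² (f(E) = -3 + (-24*E²)/3 = -3 - 8*E²)
a(w, K) = K + 2*w (a(w, K) = (K + w) + w = K + 2*w)
j(C) = 388 - 113*C (j(C) = -113*C + 388 = 388 - 113*C)
(j(a(-4, -8)) + f(547)) - 81032 = ((388 - 113*(-8 + 2*(-4))) + (-3 - 8*547²)) - 81032 = ((388 - 113*(-8 - 8)) + (-3 - 8*299209)) - 81032 = ((388 - 113*(-16)) + (-3 - 2393672)) - 81032 = ((388 + 1808) - 2393675) - 81032 = (2196 - 2393675) - 81032 = -2391479 - 81032 = -2472511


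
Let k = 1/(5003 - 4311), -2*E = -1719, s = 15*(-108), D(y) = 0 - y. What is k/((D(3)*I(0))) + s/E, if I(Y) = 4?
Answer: -2989631/1586064 ≈ -1.8849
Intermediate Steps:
D(y) = -y
s = -1620
E = 1719/2 (E = -1/2*(-1719) = 1719/2 ≈ 859.50)
k = 1/692 ≈ 0.0014451
k/((D(3)*I(0))) + s/E = 1/(692*((-1*3*4))) - 1620/1719/2 = 1/(692*((-3*4))) - 1620*2/1719 = (1/692)/(-12) - 360/191 = (1/692)*(-1/12) - 360/191 = -1/8304 - 360/191 = -2989631/1586064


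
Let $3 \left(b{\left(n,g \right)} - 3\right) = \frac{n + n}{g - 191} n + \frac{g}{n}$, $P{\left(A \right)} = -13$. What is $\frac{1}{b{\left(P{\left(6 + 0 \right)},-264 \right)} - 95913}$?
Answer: $- \frac{1365}{130908248} \approx -1.0427 \cdot 10^{-5}$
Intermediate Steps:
$b{\left(n,g \right)} = 3 + \frac{g}{3 n} + \frac{2 n^{2}}{3 \left(-191 + g\right)}$ ($b{\left(n,g \right)} = 3 + \frac{\frac{n + n}{g - 191} n + \frac{g}{n}}{3} = 3 + \frac{\frac{2 n}{-191 + g} n + \frac{g}{n}}{3} = 3 + \frac{\frac{2 n^{2}}{-191 + g} + \frac{g}{n}}{3} = 3 + \frac{\frac{g}{n} + \frac{2 n^{2}}{-191 + g}}{3} = 3 + \left(\frac{g}{3 n} + \frac{2 n^{2}}{3 \left(-191 + g\right)}\right) = 3 + \frac{g}{3 n} + \frac{2 n^{2}}{3 \left(-191 + g\right)}$)
$\frac{1}{b{\left(P{\left(6 + 0 \right)},-264 \right)} - 95913} = \frac{1}{\frac{\left(-264\right)^{2} - -22347 - -50424 + 2 \left(-13\right)^{3} + 9 \left(-264\right) \left(-13\right)}{3 \left(-13\right) \left(-191 - 264\right)} - 95913} = \frac{1}{\frac{1}{3} \left(- \frac{1}{13}\right) \frac{1}{-455} \left(69696 + 22347 + 50424 + 2 \left(-2197\right) + 30888\right) - 95913} = \frac{1}{\frac{1}{3} \left(- \frac{1}{13}\right) \left(- \frac{1}{455}\right) \left(69696 + 22347 + 50424 - 4394 + 30888\right) - 95913} = \frac{1}{\frac{1}{3} \left(- \frac{1}{13}\right) \left(- \frac{1}{455}\right) 168961 - 95913} = \frac{1}{\frac{12997}{1365} - 95913} = \frac{1}{- \frac{130908248}{1365}} = - \frac{1365}{130908248}$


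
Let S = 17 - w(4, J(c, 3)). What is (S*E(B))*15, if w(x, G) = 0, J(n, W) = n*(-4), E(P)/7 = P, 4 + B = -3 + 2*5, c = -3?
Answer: 5355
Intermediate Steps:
B = 3 (B = -4 + (-3 + 2*5) = -4 + (-3 + 10) = -4 + 7 = 3)
E(P) = 7*P
J(n, W) = -4*n
S = 17 (S = 17 - 1*0 = 17 + 0 = 17)
(S*E(B))*15 = (17*(7*3))*15 = (17*21)*15 = 357*15 = 5355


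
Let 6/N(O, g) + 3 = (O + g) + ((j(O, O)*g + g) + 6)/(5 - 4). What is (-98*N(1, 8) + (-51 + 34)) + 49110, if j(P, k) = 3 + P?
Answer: 638062/13 ≈ 49082.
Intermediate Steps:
N(O, g) = 6/(3 + O + 2*g + g*(3 + O)) (N(O, g) = 6/(-3 + ((O + g) + (((3 + O)*g + g) + 6)/(5 - 4))) = 6/(-3 + ((O + g) + ((g*(3 + O) + g) + 6)/1)) = 6/(-3 + ((O + g) + ((g + g*(3 + O)) + 6)*1)) = 6/(-3 + ((O + g) + (6 + g + g*(3 + O))*1)) = 6/(-3 + ((O + g) + (6 + g + g*(3 + O)))) = 6/(-3 + (6 + O + 2*g + g*(3 + O))) = 6/(3 + O + 2*g + g*(3 + O)))
(-98*N(1, 8) + (-51 + 34)) + 49110 = (-588/(3 + 1 + 5*8 + 1*8) + (-51 + 34)) + 49110 = (-588/(3 + 1 + 40 + 8) - 17) + 49110 = (-588/52 - 17) + 49110 = (-98*3/26 - 17) + 49110 = (-147/13 - 17) + 49110 = -368/13 + 49110 = 638062/13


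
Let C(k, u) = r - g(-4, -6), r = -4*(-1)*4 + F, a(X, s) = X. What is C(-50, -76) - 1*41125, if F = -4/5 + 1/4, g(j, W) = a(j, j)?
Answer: -822111/20 ≈ -41106.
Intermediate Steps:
g(j, W) = j
F = -11/20 (F = -4*⅕ + 1*(¼) = -⅘ + ¼ = -11/20 ≈ -0.55000)
r = 309/20 (r = -4*(-1)*4 - 11/20 = 4*4 - 11/20 = 16 - 11/20 = 309/20 ≈ 15.450)
C(k, u) = 389/20 (C(k, u) = 309/20 - 1*(-4) = 309/20 + 4 = 389/20)
C(-50, -76) - 1*41125 = 389/20 - 1*41125 = 389/20 - 41125 = -822111/20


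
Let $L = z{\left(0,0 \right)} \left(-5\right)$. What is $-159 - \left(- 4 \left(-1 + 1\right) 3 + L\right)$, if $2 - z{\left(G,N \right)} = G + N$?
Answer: $-149$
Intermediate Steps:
$z{\left(G,N \right)} = 2 - G - N$ ($z{\left(G,N \right)} = 2 - \left(G + N\right) = 2 - G - N$)
$L = -10$ ($L = \left(2 - 0 - 0\right) \left(-5\right) = \left(2 + 0 + 0\right) \left(-5\right) = 2 \left(-5\right) = -10$)
$-159 - \left(- 4 \left(-1 + 1\right) 3 + L\right) = -159 - \left(- 4 \left(-1 + 1\right) 3 - 10\right) = -159 - \left(\left(-4\right) 0 \cdot 3 - 10\right) = -159 - \left(0 \cdot 3 - 10\right) = -159 - \left(0 - 10\right) = -159 - -10 = -159 + 10 = -149$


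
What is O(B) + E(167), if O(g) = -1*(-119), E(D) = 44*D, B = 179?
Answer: 7467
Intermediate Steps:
O(g) = 119
O(B) + E(167) = 119 + 44*167 = 119 + 7348 = 7467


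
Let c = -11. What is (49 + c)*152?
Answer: 5776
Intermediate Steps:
(49 + c)*152 = (49 - 11)*152 = 38*152 = 5776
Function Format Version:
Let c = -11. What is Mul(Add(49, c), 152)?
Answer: 5776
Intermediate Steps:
Mul(Add(49, c), 152) = Mul(Add(49, -11), 152) = Mul(38, 152) = 5776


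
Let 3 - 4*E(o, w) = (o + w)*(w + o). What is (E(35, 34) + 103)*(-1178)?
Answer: 1279897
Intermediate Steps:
E(o, w) = ¾ - (o + w)²/4 (E(o, w) = ¾ - (o + w)*(w + o)/4 = ¾ - (o + w)*(o + w)/4 = ¾ - (o + w)²/4)
(E(35, 34) + 103)*(-1178) = ((¾ - (35 + 34)²/4) + 103)*(-1178) = ((¾ - ¼*69²) + 103)*(-1178) = ((¾ - ¼*4761) + 103)*(-1178) = ((¾ - 4761/4) + 103)*(-1178) = (-2379/2 + 103)*(-1178) = -2173/2*(-1178) = 1279897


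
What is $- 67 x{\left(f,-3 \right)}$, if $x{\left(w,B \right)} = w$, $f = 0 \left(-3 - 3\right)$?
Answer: $0$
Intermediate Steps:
$f = 0$ ($f = 0 \left(-6\right) = 0$)
$- 67 x{\left(f,-3 \right)} = \left(-67\right) 0 = 0$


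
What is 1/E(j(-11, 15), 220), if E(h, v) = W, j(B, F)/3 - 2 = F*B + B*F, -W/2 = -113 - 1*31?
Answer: 1/288 ≈ 0.0034722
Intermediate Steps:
W = 288 (W = -2*(-113 - 1*31) = -2*(-113 - 31) = -2*(-144) = 288)
j(B, F) = 6 + 6*B*F (j(B, F) = 6 + 3*(F*B + B*F) = 6 + 3*(B*F + B*F) = 6 + 3*(2*B*F) = 6 + 6*B*F)
E(h, v) = 288
1/E(j(-11, 15), 220) = 1/288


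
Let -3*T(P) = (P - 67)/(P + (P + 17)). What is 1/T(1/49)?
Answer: 835/1094 ≈ 0.76325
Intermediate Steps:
T(P) = -(-67 + P)/(3*(17 + 2*P)) (T(P) = -(P - 67)/(3*(P + (P + 17))) = -(-67 + P)/(3*(P + (17 + P))) = -(-67 + P)/(3*(17 + 2*P)))
1/T(1/49) = 1/((67 - 1/49)/(3*(17 + 2/49))) = 1/((⅓)*(3282/49)/(835/49)) = 1/((⅓)*(49/835)*(3282/49)) = 1/(1094/835) = 835/1094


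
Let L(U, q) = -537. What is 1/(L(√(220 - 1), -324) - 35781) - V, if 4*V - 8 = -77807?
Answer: 1412752039/72636 ≈ 19450.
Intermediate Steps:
V = -77799/4 (V = 2 + (¼)*(-77807) = 2 - 77807/4 = -77799/4 ≈ -19450.)
1/(L(√(220 - 1), -324) - 35781) - V = 1/(-537 - 35781) - 1*(-77799/4) = 1/(-36318) + 77799/4 = -1/36318 + 77799/4 = 1412752039/72636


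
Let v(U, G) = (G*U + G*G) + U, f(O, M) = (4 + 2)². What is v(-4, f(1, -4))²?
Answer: 1317904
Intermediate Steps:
f(O, M) = 36 (f(O, M) = 6² = 36)
v(U, G) = U + G² + G*U (v(U, G) = (G*U + G²) + U = (G² + G*U) + U = U + G² + G*U)
v(-4, f(1, -4))² = (-4 + 36² + 36*(-4))² = (-4 + 1296 - 144)² = 1148² = 1317904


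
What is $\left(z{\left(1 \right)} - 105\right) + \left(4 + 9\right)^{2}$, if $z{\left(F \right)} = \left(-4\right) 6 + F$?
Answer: $41$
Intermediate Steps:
$z{\left(F \right)} = -24 + F$
$\left(z{\left(1 \right)} - 105\right) + \left(4 + 9\right)^{2} = \left(\left(-24 + 1\right) - 105\right) + \left(4 + 9\right)^{2} = \left(-23 - 105\right) + 13^{2} = -128 + 169 = 41$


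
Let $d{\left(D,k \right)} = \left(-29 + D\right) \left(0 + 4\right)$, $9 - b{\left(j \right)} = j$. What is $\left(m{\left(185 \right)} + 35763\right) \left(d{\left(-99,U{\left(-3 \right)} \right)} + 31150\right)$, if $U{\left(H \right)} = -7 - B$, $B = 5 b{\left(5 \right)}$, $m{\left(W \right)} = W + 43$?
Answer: $1102692258$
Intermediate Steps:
$m{\left(W \right)} = 43 + W$
$b{\left(j \right)} = 9 - j$
$B = 20$ ($B = 5 \left(9 - 5\right) = 5 \cdot 4 = 20$)
$U{\left(H \right)} = -27$ ($U{\left(H \right)} = -7 - 20 = -27$)
$d{\left(D,k \right)} = -116 + 4 D$ ($d{\left(D,k \right)} = \left(-29 + D\right) 4 = -116 + 4 D$)
$\left(m{\left(185 \right)} + 35763\right) \left(d{\left(-99,U{\left(-3 \right)} \right)} + 31150\right) = \left(\left(43 + 185\right) + 35763\right) \left(\left(-116 + 4 \left(-99\right)\right) + 31150\right) = \left(228 + 35763\right) \left(\left(-116 - 396\right) + 31150\right) = 35991 \left(-512 + 31150\right) = 35991 \cdot 30638 = 1102692258$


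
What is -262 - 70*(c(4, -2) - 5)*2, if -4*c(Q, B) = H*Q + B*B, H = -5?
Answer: -122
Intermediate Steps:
c(Q, B) = -B**2/4 + 5*Q/4 (c(Q, B) = -(-5*Q + B*B)/4 = -(-5*Q + B**2)/4 = -(B**2 - 5*Q)/4 = -B**2/4 + 5*Q/4)
-262 - 70*(c(4, -2) - 5)*2 = -262 - 70*((-1/4*(-2)**2 + (5/4)*4) - 5)*2 = -262 - 70*((-1/4*4 + 5) - 5)*2 = -262 - 70*((-1 + 5) - 5)*2 = -262 - 70*(4 - 5)*2 = -262 - (-70)*2 = -262 - 70*(-2) = -262 + 140 = -122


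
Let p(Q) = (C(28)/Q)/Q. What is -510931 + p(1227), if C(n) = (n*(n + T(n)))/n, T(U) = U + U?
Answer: -256407145805/501843 ≈ -5.1093e+5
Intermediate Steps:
T(U) = 2*U
C(n) = 3*n (C(n) = (n*(n + 2*n))/n = (n*(3*n))/n = (3*n²)/n = 3*n)
p(Q) = 84/Q² (p(Q) = ((3*28)/Q)/Q = (84/Q)/Q = 84/Q²)
-510931 + p(1227) = -510931 + 84/1227² = -510931 + 84*(1/1505529) = -510931 + 28/501843 = -256407145805/501843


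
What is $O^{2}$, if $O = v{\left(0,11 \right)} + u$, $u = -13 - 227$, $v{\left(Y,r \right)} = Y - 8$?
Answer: $61504$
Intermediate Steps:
$v{\left(Y,r \right)} = -8 + Y$
$u = -240$ ($u = -13 - 227 = -240$)
$O = -248$ ($O = \left(-8 + 0\right) - 240 = -8 - 240 = -248$)
$O^{2} = \left(-248\right)^{2} = 61504$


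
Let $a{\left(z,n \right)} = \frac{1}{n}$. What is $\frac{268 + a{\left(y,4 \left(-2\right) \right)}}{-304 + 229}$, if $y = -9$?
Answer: $- \frac{2143}{600} \approx -3.5717$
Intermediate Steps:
$\frac{268 + a{\left(y,4 \left(-2\right) \right)}}{-304 + 229} = \frac{268 + \frac{1}{4 \left(-2\right)}}{-304 + 229} = \frac{268 + \frac{1}{-8}}{-75} = \left(268 - \frac{1}{8}\right) \left(- \frac{1}{75}\right) = \frac{2143}{8} \left(- \frac{1}{75}\right) = - \frac{2143}{600}$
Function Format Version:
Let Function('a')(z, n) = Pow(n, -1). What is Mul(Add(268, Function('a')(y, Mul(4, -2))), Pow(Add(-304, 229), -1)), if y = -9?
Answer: Rational(-2143, 600) ≈ -3.5717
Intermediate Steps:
Mul(Add(268, Function('a')(y, Mul(4, -2))), Pow(Add(-304, 229), -1)) = Mul(Add(268, Pow(Mul(4, -2), -1)), Pow(Add(-304, 229), -1)) = Mul(Add(268, Pow(-8, -1)), Pow(-75, -1)) = Mul(Add(268, Rational(-1, 8)), Rational(-1, 75)) = Mul(Rational(2143, 8), Rational(-1, 75)) = Rational(-2143, 600)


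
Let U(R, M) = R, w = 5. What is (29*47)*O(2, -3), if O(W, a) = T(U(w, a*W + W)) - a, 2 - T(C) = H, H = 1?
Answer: 5452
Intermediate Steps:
T(C) = 1 (T(C) = 2 - 1*1 = 2 - 1 = 1)
O(W, a) = 1 - a
(29*47)*O(2, -3) = (29*47)*(1 - 1*(-3)) = 1363*(1 + 3) = 1363*4 = 5452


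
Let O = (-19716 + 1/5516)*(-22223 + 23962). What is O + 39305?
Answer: -188905451865/5516 ≈ -3.4247e+7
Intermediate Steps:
O = -189122258245/5516 (O = (-19716 + 1/5516)*1739 = -108753455/5516*1739 = -189122258245/5516 ≈ -3.4286e+7)
O + 39305 = -189122258245/5516 + 39305 = -188905451865/5516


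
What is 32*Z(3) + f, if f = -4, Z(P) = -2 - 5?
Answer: -228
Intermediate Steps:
Z(P) = -7
32*Z(3) + f = 32*(-7) - 4 = -224 - 4 = -228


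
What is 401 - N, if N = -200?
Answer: 601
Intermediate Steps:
401 - N = 401 - 1*(-200) = 401 + 200 = 601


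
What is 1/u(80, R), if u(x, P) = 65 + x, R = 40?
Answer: 1/145 ≈ 0.0068966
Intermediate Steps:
1/u(80, R) = 1/(65 + 80) = 1/145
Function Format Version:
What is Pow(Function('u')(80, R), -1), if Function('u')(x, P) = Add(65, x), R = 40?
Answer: Rational(1, 145) ≈ 0.0068966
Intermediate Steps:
Pow(Function('u')(80, R), -1) = Pow(Add(65, 80), -1) = Pow(145, -1) = Rational(1, 145)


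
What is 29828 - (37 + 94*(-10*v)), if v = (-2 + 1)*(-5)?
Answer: 34491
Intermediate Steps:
v = 5 (v = -1*(-5) = 5)
29828 - (37 + 94*(-10*v)) = 29828 - (37 + 94*(-10*5)) = 29828 - (37 + 94*(-50)) = 29828 - (37 - 4700) = 29828 - 1*(-4663) = 29828 + 4663 = 34491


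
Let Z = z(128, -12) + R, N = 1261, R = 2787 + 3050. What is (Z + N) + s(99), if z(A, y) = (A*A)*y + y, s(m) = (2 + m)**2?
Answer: -179321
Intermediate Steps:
R = 5837
z(A, y) = y + y*A**2 (z(A, y) = A**2*y + y = y*A**2 + y = y + y*A**2)
Z = -190783 (Z = -12*(1 + 128**2) + 5837 = -12*(1 + 16384) + 5837 = -12*16385 + 5837 = -196620 + 5837 = -190783)
(Z + N) + s(99) = (-190783 + 1261) + (2 + 99)**2 = -189522 + 101**2 = -189522 + 10201 = -179321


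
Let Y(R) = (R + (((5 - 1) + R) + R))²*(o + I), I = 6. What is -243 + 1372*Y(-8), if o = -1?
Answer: 2743757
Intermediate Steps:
Y(R) = 5*(4 + 3*R)² (Y(R) = (R + (((5 - 1) + R) + R))²*(-1 + 6) = (R + ((4 + R) + R))²*5 = (R + (4 + 2*R))²*5 = (4 + 3*R)²*5 = 5*(4 + 3*R)²)
-243 + 1372*Y(-8) = -243 + 1372*(5*(4 + 3*(-8))²) = -243 + 1372*(5*(4 - 24)²) = -243 + 1372*(5*(-20)²) = -243 + 1372*(5*400) = -243 + 1372*2000 = -243 + 2744000 = 2743757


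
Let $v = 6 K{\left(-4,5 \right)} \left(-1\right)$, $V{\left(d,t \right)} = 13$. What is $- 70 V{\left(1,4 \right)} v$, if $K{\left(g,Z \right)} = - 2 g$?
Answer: $43680$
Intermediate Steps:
$v = -48$ ($v = 6 \left(\left(-2\right) \left(-4\right)\right) \left(-1\right) = 6 \cdot 8 \left(-1\right) = 48 \left(-1\right) = -48$)
$- 70 V{\left(1,4 \right)} v = \left(-70\right) 13 \left(-48\right) = \left(-910\right) \left(-48\right) = 43680$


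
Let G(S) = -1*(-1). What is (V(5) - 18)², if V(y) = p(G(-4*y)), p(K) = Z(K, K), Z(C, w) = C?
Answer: 289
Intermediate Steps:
G(S) = 1
p(K) = K
V(y) = 1
(V(5) - 18)² = (1 - 18)² = (-17)² = 289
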